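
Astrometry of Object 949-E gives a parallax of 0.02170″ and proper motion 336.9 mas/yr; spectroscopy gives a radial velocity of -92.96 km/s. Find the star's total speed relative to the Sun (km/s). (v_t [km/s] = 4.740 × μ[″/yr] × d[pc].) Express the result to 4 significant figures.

d = 1/p = 1/0.02170″ = 46.083 pc.
μ = 336.9 mas/yr = 0.3369 ″/yr.
v_t = 4.740 μ d = 4.740 × 0.3369 × 46.083 = 73.59 km/s.
v = √(v_r² + v_t²) = √((-92.96)² + 73.59²) = √14057 = 118.56 km/s.

118.6 km/s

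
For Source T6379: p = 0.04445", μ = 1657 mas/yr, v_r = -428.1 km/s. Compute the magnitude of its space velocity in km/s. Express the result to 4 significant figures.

463.1 km/s

d = 1/p = 1/0.04445″ = 22.497 pc.
μ = 1657 mas/yr = 1.657 ″/yr.
v_t = 4.740 μ d = 4.740 × 1.657 × 22.497 = 176.7 km/s.
v = √(v_r² + v_t²) = √((-428.1)² + 176.7²) = √214493 = 463.13 km/s.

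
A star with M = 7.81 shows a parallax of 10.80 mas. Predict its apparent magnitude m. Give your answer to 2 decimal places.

m = 12.64

d = 1/p = 1/0.01080″ = 92.593 pc.
m − M = 5 log₁₀ d − 5 = 5 log₁₀(92.593) − 5 = 9.8329 − 5 = 4.8329.
m = M + (m − M) = 7.81 + 4.8329 = 12.64.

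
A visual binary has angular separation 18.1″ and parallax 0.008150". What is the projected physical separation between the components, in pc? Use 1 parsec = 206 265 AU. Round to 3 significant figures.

d = 1/p = 1/0.008150″ = 122.7 pc.
At distance d (pc), an angle of θ arcsec spans θ·d AU: s = 18.1 × 122.7 = 2220.9 AU.
= 2220.9 / 206265 = 0.010767 pc.

0.0108 pc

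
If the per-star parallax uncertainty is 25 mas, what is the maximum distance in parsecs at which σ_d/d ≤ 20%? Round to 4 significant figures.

σ_d/d = σ_p/p, so the condition is σ_p/p ≤ 0.20, i.e. p ≥ σ_p/0.20.
p_min = 25/0.20 = 125 mas = 0.125 arcsec.
d_max = 1/p_min = 1/0.125 = 8 pc.

8.000 pc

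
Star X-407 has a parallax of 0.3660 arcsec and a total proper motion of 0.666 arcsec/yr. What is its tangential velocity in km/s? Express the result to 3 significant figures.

d = 1/p = 1/0.3660″ = 2.7322 pc.
v_t = 4.74 × μ × d = 4.74 × 0.666 × 2.7322 = 8.6251 km/s.

8.63 km/s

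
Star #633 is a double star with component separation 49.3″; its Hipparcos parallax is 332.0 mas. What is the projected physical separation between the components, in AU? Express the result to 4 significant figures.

d = 1/p = 1/0.3320″ = 3.012 pc.
At distance d (pc), an angle of θ arcsec spans θ·d AU: s = 49.3 × 3.012 = 148.49 AU.

148.5 AU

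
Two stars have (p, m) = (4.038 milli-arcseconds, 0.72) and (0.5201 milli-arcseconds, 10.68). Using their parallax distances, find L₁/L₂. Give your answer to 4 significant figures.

d₁ = 1/p₁ = 1/0.004038″ = 247.65 pc; d₂ = 1/p₂ = 1/0.0005201″ = 1922.7 pc.
M₁ = m₁ − 5 log₁₀ d₁ + 5 = 0.72 − 11.9692 + 5 = -6.2492.
M₂ = 10.68 − 16.4196 + 5 = -0.7396.
L₁/L₂ = 10^(0.4(M₂ − M₁)) = 10^(0.4 × 5.5096) = 10^2.20384 = 159.9.

L₁/L₂ = 159.9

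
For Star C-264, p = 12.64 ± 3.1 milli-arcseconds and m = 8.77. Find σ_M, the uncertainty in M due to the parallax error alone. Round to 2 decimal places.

M = m − 5 log₁₀ d + 5 = m + 5 log₁₀ p + 5, so ∂M/∂p = 5/(p ln 10).
σ_M = (5/ln 10) · (σ_p/p) = 2.1715 × 3.1/12.64 = 2.1715 × 0.24525 = 0.53256.

σ_M = 0.53 mag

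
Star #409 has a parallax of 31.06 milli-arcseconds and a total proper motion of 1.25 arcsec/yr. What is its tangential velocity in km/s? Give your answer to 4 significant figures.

190.8 km/s

d = 1/p = 1/0.03106″ = 32.196 pc.
v_t = 4.74 × μ × d = 4.74 × 1.25 × 32.196 = 190.76 km/s.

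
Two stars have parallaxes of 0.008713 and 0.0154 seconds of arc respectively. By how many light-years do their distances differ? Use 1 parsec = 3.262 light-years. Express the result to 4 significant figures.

d_A = 1/0.008713″ = 114.77 pc; d_B = 1/0.01540″ = 64.935 pc.
|d_B − d_A| = |64.935 − 114.77| = 49.835 pc = 49.835 × 3.262 ly = 162.56 ly.

162.6 ly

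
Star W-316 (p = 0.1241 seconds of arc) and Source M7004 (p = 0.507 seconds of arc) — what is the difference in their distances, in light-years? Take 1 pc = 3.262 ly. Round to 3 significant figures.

19.9 ly

d_A = 1/0.1241″ = 8.058 pc; d_B = 1/0.5070″ = 1.9724 pc.
|d_B − d_A| = |1.9724 − 8.058| = 6.0856 pc = 6.0856 × 3.262 ly = 19.851 ly.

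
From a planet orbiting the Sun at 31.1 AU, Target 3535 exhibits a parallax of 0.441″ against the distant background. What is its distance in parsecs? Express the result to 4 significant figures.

70.52 pc

With baseline B (in AU) and parallax p (in arcsec), d = B/p parsecs.
d = 31.1 / 0.441 = 70.522 pc.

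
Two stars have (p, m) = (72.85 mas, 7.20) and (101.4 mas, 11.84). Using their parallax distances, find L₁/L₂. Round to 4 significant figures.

L₁/L₂ = 139.1

d₁ = 1/p₁ = 1/0.07285″ = 13.727 pc; d₂ = 1/p₂ = 1/0.1014″ = 9.8619 pc.
M₁ = m₁ − 5 log₁₀ d₁ + 5 = 7.20 − 5.6879 + 5 = 6.5121.
M₂ = 11.84 − 4.9698 + 5 = 11.8702.
L₁/L₂ = 10^(0.4(M₂ − M₁)) = 10^(0.4 × 5.3581) = 10^2.14324 = 139.07.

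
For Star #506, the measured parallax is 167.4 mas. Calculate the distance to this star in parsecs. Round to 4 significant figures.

5.974 pc

p = 167.4 mas = 0.1674 arcsec.
d = 1/p = 1/0.1674 = 5.9737 pc.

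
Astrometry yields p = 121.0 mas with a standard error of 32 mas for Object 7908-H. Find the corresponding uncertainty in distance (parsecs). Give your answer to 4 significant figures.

2.186 pc

d = 1/p, so σ_d = σ_p / p².
σ_d = 0.0320 / (0.1210)² = 0.0320 / 0.014641 = 2.1856 pc.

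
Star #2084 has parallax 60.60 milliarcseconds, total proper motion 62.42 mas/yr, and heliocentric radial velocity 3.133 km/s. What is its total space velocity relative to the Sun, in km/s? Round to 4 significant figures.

5.801 km/s

d = 1/p = 1/0.06060″ = 16.502 pc.
μ = 62.42 mas/yr = 0.06242 ″/yr.
v_t = 4.740 μ d = 4.740 × 0.06242 × 16.502 = 4.8825 km/s.
v = √(v_r² + v_t²) = √(3.133² + 4.8825²) = √33.6545 = 5.8012 km/s.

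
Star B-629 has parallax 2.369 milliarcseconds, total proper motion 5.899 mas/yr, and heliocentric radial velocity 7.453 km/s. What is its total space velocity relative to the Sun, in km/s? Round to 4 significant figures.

13.96 km/s

d = 1/p = 1/0.002369″ = 422.12 pc.
μ = 5.899 mas/yr = 0.005899 ″/yr.
v_t = 4.740 μ d = 4.740 × 0.005899 × 422.12 = 11.803 km/s.
v = √(v_r² + v_t²) = √(7.453² + 11.803²) = √194.858 = 13.959 km/s.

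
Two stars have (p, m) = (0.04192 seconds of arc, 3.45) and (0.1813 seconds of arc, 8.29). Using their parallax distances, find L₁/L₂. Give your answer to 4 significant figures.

d₁ = 1/p₁ = 1/0.04192″ = 23.855 pc; d₂ = 1/p₂ = 1/0.1813″ = 5.5157 pc.
M₁ = m₁ − 5 log₁₀ d₁ + 5 = 3.45 − 6.8879 + 5 = 1.5621.
M₂ = 8.29 − 3.7080 + 5 = 9.5820.
L₁/L₂ = 10^(0.4(M₂ − M₁)) = 10^(0.4 × 8.0199) = 10^3.20796 = 1614.2.

L₁/L₂ = 1614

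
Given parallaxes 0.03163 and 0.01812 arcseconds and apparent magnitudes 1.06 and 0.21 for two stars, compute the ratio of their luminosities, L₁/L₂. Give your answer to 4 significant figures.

d₁ = 1/p₁ = 1/0.03163″ = 31.616 pc; d₂ = 1/p₂ = 1/0.01812″ = 55.188 pc.
M₁ = m₁ − 5 log₁₀ d₁ + 5 = 1.06 − 7.4995 + 5 = -1.4395.
M₂ = 0.21 − 8.7092 + 5 = -3.4992.
L₁/L₂ = 10^(0.4(M₂ − M₁)) = 10^(0.4 × (-2.0597)) = 10^(-0.82388) = 0.15001.

L₁/L₂ = 0.1500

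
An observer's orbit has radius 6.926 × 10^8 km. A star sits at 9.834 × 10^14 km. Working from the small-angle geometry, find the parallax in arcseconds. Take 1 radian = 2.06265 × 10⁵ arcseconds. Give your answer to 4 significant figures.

0.1453 arcsec

θ ≈ B/d = (6.926 × 10^8) / (9.834 × 10^14) = 7.0429 × 10^-7 rad.
In arcseconds: 7.0429 × 10^-7 × 206265 = 0.14527″.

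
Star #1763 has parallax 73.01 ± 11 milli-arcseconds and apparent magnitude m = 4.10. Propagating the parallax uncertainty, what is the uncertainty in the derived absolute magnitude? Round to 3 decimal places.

M = m − 5 log₁₀ d + 5 = m + 5 log₁₀ p + 5, so ∂M/∂p = 5/(p ln 10).
σ_M = (5/ln 10) · (σ_p/p) = 2.1715 × 11/73.01 = 2.1715 × 0.15066 = 0.32716.

σ_M = 0.327 mag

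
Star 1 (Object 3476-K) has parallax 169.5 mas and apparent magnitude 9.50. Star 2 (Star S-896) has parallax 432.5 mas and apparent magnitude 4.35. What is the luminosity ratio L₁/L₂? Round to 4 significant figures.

L₁/L₂ = 0.05671

d₁ = 1/p₁ = 1/0.1695″ = 5.8997 pc; d₂ = 1/p₂ = 1/0.4325″ = 2.3121 pc.
M₁ = m₁ − 5 log₁₀ d₁ + 5 = 9.50 − 3.8541 + 5 = 10.6459.
M₂ = 4.35 − 1.8200 + 5 = 7.5300.
L₁/L₂ = 10^(0.4(M₂ − M₁)) = 10^(0.4 × (-3.1159)) = 10^(-1.24636) = 0.056707.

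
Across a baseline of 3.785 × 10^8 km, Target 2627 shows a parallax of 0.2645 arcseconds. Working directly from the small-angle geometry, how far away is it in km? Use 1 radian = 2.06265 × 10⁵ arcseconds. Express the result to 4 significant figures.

2.952 × 10^14 km

θ = 0.2645″ = 0.2645/206265 = 1.2823 × 10^-6 rad.
d = B/θ = (3.785 × 10^8) / (1.2823 × 10^-6) = 2.9517 × 10^14 km.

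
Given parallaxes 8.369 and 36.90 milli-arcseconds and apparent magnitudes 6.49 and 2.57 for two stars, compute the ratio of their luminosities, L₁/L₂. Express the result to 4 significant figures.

L₁/L₂ = 0.5257

d₁ = 1/p₁ = 1/0.008369″ = 119.49 pc; d₂ = 1/p₂ = 1/0.03690″ = 27.1 pc.
M₁ = m₁ − 5 log₁₀ d₁ + 5 = 6.49 − 10.3867 + 5 = 1.1033.
M₂ = 2.57 − 7.1648 + 5 = 0.4052.
L₁/L₂ = 10^(0.4(M₂ − M₁)) = 10^(0.4 × (-0.6981)) = 10^(-0.27924) = 0.52573.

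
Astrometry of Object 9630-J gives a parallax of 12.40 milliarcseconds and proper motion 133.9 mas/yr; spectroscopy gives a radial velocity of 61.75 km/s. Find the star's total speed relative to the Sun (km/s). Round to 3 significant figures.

d = 1/p = 1/0.01240″ = 80.645 pc.
μ = 133.9 mas/yr = 0.1339 ″/yr.
v_t = 4.740 μ d = 4.740 × 0.1339 × 80.645 = 51.184 km/s.
v = √(v_r² + v_t²) = √(61.75² + 51.184²) = √6432.86 = 80.205 km/s.

80.2 km/s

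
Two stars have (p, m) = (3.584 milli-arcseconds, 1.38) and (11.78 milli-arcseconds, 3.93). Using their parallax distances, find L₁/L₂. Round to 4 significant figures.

L₁/L₂ = 113.1

d₁ = 1/p₁ = 1/0.003584″ = 279.02 pc; d₂ = 1/p₂ = 1/0.01178″ = 84.89 pc.
M₁ = m₁ − 5 log₁₀ d₁ + 5 = 1.38 − 12.2282 + 5 = -5.8482.
M₂ = 3.93 − 9.6443 + 5 = -0.7143.
L₁/L₂ = 10^(0.4(M₂ − M₁)) = 10^(0.4 × 5.1339) = 10^2.05356 = 113.13.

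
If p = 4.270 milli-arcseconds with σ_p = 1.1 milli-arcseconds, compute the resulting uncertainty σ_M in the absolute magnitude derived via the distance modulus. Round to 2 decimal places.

σ_M = 0.56 mag

M = m − 5 log₁₀ d + 5 = m + 5 log₁₀ p + 5, so ∂M/∂p = 5/(p ln 10).
σ_M = (5/ln 10) · (σ_p/p) = 2.1715 × 1.1/4.270 = 2.1715 × 0.25761 = 0.5594.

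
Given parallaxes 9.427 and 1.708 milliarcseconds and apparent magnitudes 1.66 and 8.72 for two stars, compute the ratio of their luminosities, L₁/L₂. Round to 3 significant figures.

L₁/L₂ = 21.9

d₁ = 1/p₁ = 1/0.009427″ = 106.08 pc; d₂ = 1/p₂ = 1/0.001708″ = 585.48 pc.
M₁ = m₁ − 5 log₁₀ d₁ + 5 = 1.66 − 10.1282 + 5 = -3.4682.
M₂ = 8.72 − 13.8376 + 5 = -0.1176.
L₁/L₂ = 10^(0.4(M₂ − M₁)) = 10^(0.4 × 3.3506) = 10^1.34024 = 21.89.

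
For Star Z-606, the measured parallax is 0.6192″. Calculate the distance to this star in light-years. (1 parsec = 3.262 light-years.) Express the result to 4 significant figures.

d = 1/p = 1/0.6192 = 1.615 pc.
In light-years: 1.615 × 3.262 = 5.2681 ly.

5.268 light years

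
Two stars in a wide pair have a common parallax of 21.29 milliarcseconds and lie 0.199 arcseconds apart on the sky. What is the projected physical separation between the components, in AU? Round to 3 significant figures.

d = 1/p = 1/0.02129″ = 46.97 pc.
At distance d (pc), an angle of θ arcsec spans θ·d AU: s = 0.199 × 46.97 = 9.347 AU.

9.35 AU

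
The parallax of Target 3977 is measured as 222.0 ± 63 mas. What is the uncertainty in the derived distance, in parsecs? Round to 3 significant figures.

d = 1/p, so σ_d = σ_p / p².
σ_d = 0.0630 / (0.2220)² = 0.0630 / 0.049284 = 1.2783 pc.

1.28 pc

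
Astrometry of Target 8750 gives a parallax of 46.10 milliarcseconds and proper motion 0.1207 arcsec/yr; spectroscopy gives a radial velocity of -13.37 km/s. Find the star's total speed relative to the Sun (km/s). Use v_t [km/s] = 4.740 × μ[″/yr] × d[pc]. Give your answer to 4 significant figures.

d = 1/p = 1/0.04610″ = 21.692 pc.
v_t = 4.740 μ d = 4.740 × 0.1207 × 21.692 = 12.41 km/s.
v = √(v_r² + v_t²) = √((-13.37)² + 12.41²) = √332.765 = 18.242 km/s.

18.24 km/s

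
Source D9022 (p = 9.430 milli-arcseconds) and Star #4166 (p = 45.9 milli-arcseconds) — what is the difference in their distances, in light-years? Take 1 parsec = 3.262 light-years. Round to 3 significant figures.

275 ly

d_A = 1/0.009430″ = 106.04 pc; d_B = 1/0.04590″ = 21.786 pc.
|d_B − d_A| = |21.786 − 106.04| = 84.254 pc = 84.254 × 3.262 ly = 274.84 ly.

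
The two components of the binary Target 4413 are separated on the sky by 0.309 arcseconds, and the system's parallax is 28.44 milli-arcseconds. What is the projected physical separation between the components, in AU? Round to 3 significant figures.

d = 1/p = 1/0.02844″ = 35.162 pc.
At distance d (pc), an angle of θ arcsec spans θ·d AU: s = 0.309 × 35.162 = 10.865 AU.

10.9 AU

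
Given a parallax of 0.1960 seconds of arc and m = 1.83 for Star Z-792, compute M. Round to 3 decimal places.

d = 1/p = 1/0.1960″ = 5.102 pc.
m − M = 5 log₁₀(5.102) − 5 = 3.5387 − 5 = -1.4613.
M = m − (m − M) = 1.83 − (-1.4613) = 3.291.

M = 3.291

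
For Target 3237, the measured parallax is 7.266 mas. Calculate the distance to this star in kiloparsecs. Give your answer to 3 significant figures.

p = 7.266 mas = 0.007266 arcsec.
d = 1/p = 1/0.007266 = 137.63 pc.
= 0.13763 kpc.

0.138 kpc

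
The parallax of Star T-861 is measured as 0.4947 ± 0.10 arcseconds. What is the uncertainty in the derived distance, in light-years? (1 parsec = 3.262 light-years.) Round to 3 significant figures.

1.33 ly

d = 1/p, so σ_d = σ_p / p².
σ_d = 0.100 / (0.4947)² = 0.100 / 0.24473 = 0.40861 pc = 0.40861 × 3.262 ly = 1.3329 ly.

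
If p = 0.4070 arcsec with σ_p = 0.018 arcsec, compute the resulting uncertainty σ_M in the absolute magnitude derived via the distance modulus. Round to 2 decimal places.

σ_M = 0.10 mag

M = m − 5 log₁₀ d + 5 = m + 5 log₁₀ p + 5, so ∂M/∂p = 5/(p ln 10).
σ_M = (5/ln 10) · (σ_p/p) = 2.1715 × 0.018/0.4070 = 2.1715 × 0.044226 = 0.096037.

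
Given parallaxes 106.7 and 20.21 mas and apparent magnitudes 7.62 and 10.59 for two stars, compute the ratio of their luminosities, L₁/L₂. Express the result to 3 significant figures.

d₁ = 1/p₁ = 1/0.1067″ = 9.3721 pc; d₂ = 1/p₂ = 1/0.02021″ = 49.48 pc.
M₁ = m₁ − 5 log₁₀ d₁ + 5 = 7.62 − 4.8592 + 5 = 7.7608.
M₂ = 10.59 − 8.4721 + 5 = 7.1179.
L₁/L₂ = 10^(0.4(M₂ − M₁)) = 10^(0.4 × (-0.6429)) = 10^(-0.25716) = 0.55315.

L₁/L₂ = 0.553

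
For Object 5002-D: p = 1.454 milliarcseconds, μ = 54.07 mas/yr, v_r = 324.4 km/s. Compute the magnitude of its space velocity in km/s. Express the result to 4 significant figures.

d = 1/p = 1/0.001454″ = 687.76 pc.
μ = 54.07 mas/yr = 0.05407 ″/yr.
v_t = 4.740 μ d = 4.740 × 0.05407 × 687.76 = 176.27 km/s.
v = √(v_r² + v_t²) = √(324.4² + 176.27²) = √136306 = 369.2 km/s.

369.2 km/s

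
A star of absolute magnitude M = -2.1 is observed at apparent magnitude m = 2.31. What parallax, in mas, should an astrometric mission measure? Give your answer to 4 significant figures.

m − M = 2.31 − (-2.1) = 4.41.
d = 10^((m−M)/5 + 1) = 10^1.882 = 76.208 pc.
p = 1/d = 1/76.208 = 0.013122 arcsec = 13.122 mas.

13.12 mas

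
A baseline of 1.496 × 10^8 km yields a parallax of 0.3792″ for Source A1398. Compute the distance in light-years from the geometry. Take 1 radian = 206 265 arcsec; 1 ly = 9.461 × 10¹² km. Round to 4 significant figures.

θ = 0.3792″ = 0.3792/206265 = 1.8384 × 10^-6 rad.
d = B/θ = (1.496 × 10^8) / (1.8384 × 10^-6) = 8.1375 × 10^13 km = (8.1375 × 10^13) / (9.461 × 10^12) ly = 8.6011 ly.

8.601 ly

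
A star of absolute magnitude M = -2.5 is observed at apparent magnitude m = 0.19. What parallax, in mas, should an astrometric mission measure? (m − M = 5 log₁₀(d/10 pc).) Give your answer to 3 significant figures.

m − M = 0.19 − (-2.5) = 2.69.
d = 10^((m−M)/5 + 1) = 10^1.538 = 34.514 pc.
p = 1/d = 1/34.514 = 0.028974 arcsec = 28.974 mas.

29.0 mas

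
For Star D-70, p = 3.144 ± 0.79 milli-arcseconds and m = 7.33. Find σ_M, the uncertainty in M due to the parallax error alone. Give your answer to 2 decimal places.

σ_M = 0.55 mag

M = m − 5 log₁₀ d + 5 = m + 5 log₁₀ p + 5, so ∂M/∂p = 5/(p ln 10).
σ_M = (5/ln 10) · (σ_p/p) = 2.1715 × 0.79/3.144 = 2.1715 × 0.25127 = 0.54563.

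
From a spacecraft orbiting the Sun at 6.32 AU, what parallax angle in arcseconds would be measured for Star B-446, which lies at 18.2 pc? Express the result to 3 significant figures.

p (arcsec) = B (AU) / d (pc).
p = 6.32 / 18.2 = 0.34725 arcsec.

0.347 arcsec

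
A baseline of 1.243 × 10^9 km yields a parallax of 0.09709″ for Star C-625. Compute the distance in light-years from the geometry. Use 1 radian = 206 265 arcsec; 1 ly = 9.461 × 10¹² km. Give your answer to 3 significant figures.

279 ly

θ = 0.09709″ = 0.09709/206265 = 4.7071 × 10^-7 rad.
d = B/θ = (1.243 × 10^9) / (4.7071 × 10^-7) = 2.6407 × 10^15 km = (2.6407 × 10^15) / (9.461 × 10^12) ly = 279.11 ly.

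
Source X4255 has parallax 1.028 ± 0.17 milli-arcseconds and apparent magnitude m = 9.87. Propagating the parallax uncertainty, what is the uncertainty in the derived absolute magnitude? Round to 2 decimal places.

σ_M = 0.36 mag

M = m − 5 log₁₀ d + 5 = m + 5 log₁₀ p + 5, so ∂M/∂p = 5/(p ln 10).
σ_M = (5/ln 10) · (σ_p/p) = 2.1715 × 0.17/1.028 = 2.1715 × 0.16537 = 0.3591.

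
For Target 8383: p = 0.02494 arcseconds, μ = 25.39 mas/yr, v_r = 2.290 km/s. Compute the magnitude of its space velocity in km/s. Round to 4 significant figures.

5.341 km/s

d = 1/p = 1/0.02494″ = 40.096 pc.
μ = 25.39 mas/yr = 0.02539 ″/yr.
v_t = 4.740 μ d = 4.740 × 0.02539 × 40.096 = 4.8255 km/s.
v = √(v_r² + v_t²) = √(2.290² + 4.8255²) = √28.5296 = 5.3413 km/s.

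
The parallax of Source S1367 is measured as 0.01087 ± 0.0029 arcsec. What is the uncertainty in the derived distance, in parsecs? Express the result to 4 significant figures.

24.54 pc

d = 1/p, so σ_d = σ_p / p².
σ_d = 0.00290 / (0.01087)² = 0.00290 / 0.00011816 = 24.543 pc.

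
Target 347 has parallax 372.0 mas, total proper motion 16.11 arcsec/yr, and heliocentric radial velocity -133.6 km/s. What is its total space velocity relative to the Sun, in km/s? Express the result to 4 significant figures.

d = 1/p = 1/0.3720″ = 2.6882 pc.
v_t = 4.740 μ d = 4.740 × 16.11 × 2.6882 = 205.27 km/s.
v = √(v_r² + v_t²) = √((-133.6)² + 205.27²) = √59984.7 = 244.92 km/s.

244.9 km/s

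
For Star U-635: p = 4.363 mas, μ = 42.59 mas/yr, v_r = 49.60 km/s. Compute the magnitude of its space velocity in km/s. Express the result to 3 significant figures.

d = 1/p = 1/0.004363″ = 229.2 pc.
μ = 42.59 mas/yr = 0.04259 ″/yr.
v_t = 4.740 μ d = 4.740 × 0.04259 × 229.2 = 46.27 km/s.
v = √(v_r² + v_t²) = √(49.60² + 46.27²) = √4601.07 = 67.831 km/s.

67.8 km/s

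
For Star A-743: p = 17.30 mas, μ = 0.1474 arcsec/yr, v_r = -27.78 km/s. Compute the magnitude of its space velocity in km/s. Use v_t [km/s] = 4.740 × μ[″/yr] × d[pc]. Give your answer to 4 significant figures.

49.02 km/s

d = 1/p = 1/0.01730″ = 57.803 pc.
v_t = 4.740 μ d = 4.740 × 0.1474 × 57.803 = 40.386 km/s.
v = √(v_r² + v_t²) = √((-27.78)² + 40.386²) = √2402.76 = 49.018 km/s.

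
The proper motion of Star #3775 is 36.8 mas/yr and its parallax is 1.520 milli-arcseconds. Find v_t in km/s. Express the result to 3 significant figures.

d = 1/p = 1/0.001520″ = 657.89 pc.
μ = 36.8 mas/yr = 0.0368 ″/yr.
v_t = 4.74 × μ × d = 4.74 × 0.0368 × 657.89 = 114.76 km/s.

115 km/s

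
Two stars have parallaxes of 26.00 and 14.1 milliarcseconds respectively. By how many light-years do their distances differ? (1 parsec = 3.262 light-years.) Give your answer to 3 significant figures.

d_A = 1/0.02600″ = 38.462 pc; d_B = 1/0.01410″ = 70.922 pc.
|d_B − d_A| = |70.922 − 38.462| = 32.46 pc = 32.46 × 3.262 ly = 105.88 ly.

106 ly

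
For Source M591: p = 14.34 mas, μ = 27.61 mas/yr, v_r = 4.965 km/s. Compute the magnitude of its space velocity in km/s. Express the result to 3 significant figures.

d = 1/p = 1/0.01434″ = 69.735 pc.
μ = 27.61 mas/yr = 0.02761 ″/yr.
v_t = 4.740 μ d = 4.740 × 0.02761 × 69.735 = 9.1263 km/s.
v = √(v_r² + v_t²) = √(4.965² + 9.1263²) = √107.941 = 10.389 km/s.

10.4 km/s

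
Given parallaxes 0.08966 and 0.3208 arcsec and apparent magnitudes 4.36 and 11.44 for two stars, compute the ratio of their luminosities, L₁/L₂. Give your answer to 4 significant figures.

d₁ = 1/p₁ = 1/0.08966″ = 11.153 pc; d₂ = 1/p₂ = 1/0.3208″ = 3.1172 pc.
M₁ = m₁ − 5 log₁₀ d₁ + 5 = 4.36 − 5.2370 + 5 = 4.1230.
M₂ = 11.44 − 2.4688 + 5 = 13.9712.
L₁/L₂ = 10^(0.4(M₂ − M₁)) = 10^(0.4 × 9.8482) = 10^3.93928 = 8695.2.

L₁/L₂ = 8695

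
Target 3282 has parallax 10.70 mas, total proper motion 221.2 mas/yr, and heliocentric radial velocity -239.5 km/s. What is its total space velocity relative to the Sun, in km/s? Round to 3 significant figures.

d = 1/p = 1/0.01070″ = 93.458 pc.
μ = 221.2 mas/yr = 0.2212 ″/yr.
v_t = 4.740 μ d = 4.740 × 0.2212 × 93.458 = 97.99 km/s.
v = √(v_r² + v_t²) = √((-239.5)² + 97.99²) = √66962.3 = 258.77 km/s.

259 km/s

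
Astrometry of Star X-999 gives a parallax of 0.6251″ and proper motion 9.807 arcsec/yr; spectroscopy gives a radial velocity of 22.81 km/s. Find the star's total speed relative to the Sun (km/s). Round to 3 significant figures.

77.8 km/s

d = 1/p = 1/0.6251″ = 1.5997 pc.
v_t = 4.740 μ d = 4.740 × 9.807 × 1.5997 = 74.362 km/s.
v = √(v_r² + v_t²) = √(22.81² + 74.362²) = √6050 = 77.782 km/s.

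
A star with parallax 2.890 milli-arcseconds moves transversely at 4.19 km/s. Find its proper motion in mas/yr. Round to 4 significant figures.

d = 1/p = 1/0.002890″ = 346.02 pc.
μ = v_t / (4.74 d) = 4.19 / (4.74 × 346.02) = 4.19 / 1640.1 = 0.0025547 ″/yr = 2.5547 mas/yr.

2.555 mas/yr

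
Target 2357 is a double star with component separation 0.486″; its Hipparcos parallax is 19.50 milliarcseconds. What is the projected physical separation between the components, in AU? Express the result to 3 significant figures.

d = 1/p = 1/0.01950″ = 51.282 pc.
At distance d (pc), an angle of θ arcsec spans θ·d AU: s = 0.486 × 51.282 = 24.923 AU.

24.9 AU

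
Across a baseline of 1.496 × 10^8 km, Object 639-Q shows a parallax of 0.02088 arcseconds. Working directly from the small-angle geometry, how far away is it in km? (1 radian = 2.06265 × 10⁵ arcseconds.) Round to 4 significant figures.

θ = 0.02088″ = 0.02088/206265 = 1.0123 × 10^-7 rad.
d = B/θ = (1.496 × 10^8) / (1.0123 × 10^-7) = 1.4778 × 10^15 km.

1.478 × 10^15 km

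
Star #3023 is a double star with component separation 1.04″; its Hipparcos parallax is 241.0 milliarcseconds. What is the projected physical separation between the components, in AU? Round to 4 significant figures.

4.315 AU

d = 1/p = 1/0.2410″ = 4.1494 pc.
At distance d (pc), an angle of θ arcsec spans θ·d AU: s = 1.04 × 4.1494 = 4.3154 AU.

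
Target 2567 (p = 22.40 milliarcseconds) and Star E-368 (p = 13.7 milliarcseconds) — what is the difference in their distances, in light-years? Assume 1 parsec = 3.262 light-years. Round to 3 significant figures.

92.5 ly

d_A = 1/0.02240″ = 44.643 pc; d_B = 1/0.01370″ = 72.993 pc.
|d_B − d_A| = |72.993 − 44.643| = 28.35 pc = 28.35 × 3.262 ly = 92.478 ly.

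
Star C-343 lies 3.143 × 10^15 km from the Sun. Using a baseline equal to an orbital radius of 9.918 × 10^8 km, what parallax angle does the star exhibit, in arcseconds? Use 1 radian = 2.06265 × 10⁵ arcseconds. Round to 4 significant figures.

0.06509 arcsec

θ ≈ B/d = (9.918 × 10^8) / (3.143 × 10^15) = 3.1556 × 10^-7 rad.
In arcseconds: 3.1556 × 10^-7 × 206265 = 0.065089″.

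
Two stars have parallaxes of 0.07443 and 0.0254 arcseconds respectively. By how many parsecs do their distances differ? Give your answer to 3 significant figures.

25.9 pc

d_A = 1/0.07443″ = 13.435 pc; d_B = 1/0.02540″ = 39.37 pc.
|d_B − d_A| = |39.37 − 13.435| = 25.935 pc.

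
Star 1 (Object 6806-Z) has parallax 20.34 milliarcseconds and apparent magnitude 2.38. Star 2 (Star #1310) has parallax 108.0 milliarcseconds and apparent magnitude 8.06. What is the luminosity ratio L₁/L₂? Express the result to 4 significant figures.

L₁/L₂ = 5274

d₁ = 1/p₁ = 1/0.02034″ = 49.164 pc; d₂ = 1/p₂ = 1/0.1080″ = 9.2593 pc.
M₁ = m₁ − 5 log₁₀ d₁ + 5 = 2.38 − 8.4582 + 5 = -1.0782.
M₂ = 8.06 − 4.8329 + 5 = 8.2271.
L₁/L₂ = 10^(0.4(M₂ − M₁)) = 10^(0.4 × 9.3053) = 10^3.72212 = 5273.8.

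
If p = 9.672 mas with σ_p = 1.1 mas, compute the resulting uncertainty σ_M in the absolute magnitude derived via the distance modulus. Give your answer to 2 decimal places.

σ_M = 0.25 mag

M = m − 5 log₁₀ d + 5 = m + 5 log₁₀ p + 5, so ∂M/∂p = 5/(p ln 10).
σ_M = (5/ln 10) · (σ_p/p) = 2.1715 × 1.1/9.672 = 2.1715 × 0.11373 = 0.24696.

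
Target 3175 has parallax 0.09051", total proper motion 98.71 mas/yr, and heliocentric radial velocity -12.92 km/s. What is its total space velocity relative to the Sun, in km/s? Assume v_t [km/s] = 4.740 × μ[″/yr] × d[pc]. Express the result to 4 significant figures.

d = 1/p = 1/0.09051″ = 11.049 pc.
μ = 98.71 mas/yr = 0.09871 ″/yr.
v_t = 4.740 μ d = 4.740 × 0.09871 × 11.049 = 5.1697 km/s.
v = √(v_r² + v_t²) = √((-12.92)² + 5.1697²) = √193.652 = 13.916 km/s.

13.92 km/s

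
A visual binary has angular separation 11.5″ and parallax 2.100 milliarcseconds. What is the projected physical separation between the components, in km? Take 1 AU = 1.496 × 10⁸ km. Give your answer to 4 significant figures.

8.192 × 10^11 km

d = 1/p = 1/0.002100″ = 476.19 pc.
At distance d (pc), an angle of θ arcsec spans θ·d AU: s = 11.5 × 476.19 = 5476.2 AU.
= 5476.2 × 1.496 × 10⁸ km = 8.1924 × 10^11 km.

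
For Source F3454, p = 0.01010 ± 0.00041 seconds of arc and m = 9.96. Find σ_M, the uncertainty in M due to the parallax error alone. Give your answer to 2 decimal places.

σ_M = 0.09 mag

M = m − 5 log₁₀ d + 5 = m + 5 log₁₀ p + 5, so ∂M/∂p = 5/(p ln 10).
σ_M = (5/ln 10) · (σ_p/p) = 2.1715 × 0.00041/0.01010 = 2.1715 × 0.040594 = 0.08815.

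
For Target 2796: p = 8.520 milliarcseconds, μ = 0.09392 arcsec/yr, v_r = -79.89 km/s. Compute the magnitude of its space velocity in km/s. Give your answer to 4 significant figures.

95.46 km/s

d = 1/p = 1/0.008520″ = 117.37 pc.
v_t = 4.740 μ d = 4.740 × 0.09392 × 117.37 = 52.251 km/s.
v = √(v_r² + v_t²) = √((-79.89)² + 52.251²) = √9112.58 = 95.46 km/s.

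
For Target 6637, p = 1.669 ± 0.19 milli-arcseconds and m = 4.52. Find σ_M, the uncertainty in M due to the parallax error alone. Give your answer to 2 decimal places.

σ_M = 0.25 mag

M = m − 5 log₁₀ d + 5 = m + 5 log₁₀ p + 5, so ∂M/∂p = 5/(p ln 10).
σ_M = (5/ln 10) · (σ_p/p) = 2.1715 × 0.19/1.669 = 2.1715 × 0.11384 = 0.2472.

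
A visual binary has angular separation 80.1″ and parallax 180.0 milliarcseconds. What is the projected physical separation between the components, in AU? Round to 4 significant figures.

445.0 AU

d = 1/p = 1/0.1800″ = 5.5556 pc.
At distance d (pc), an angle of θ arcsec spans θ·d AU: s = 80.1 × 5.5556 = 445 AU.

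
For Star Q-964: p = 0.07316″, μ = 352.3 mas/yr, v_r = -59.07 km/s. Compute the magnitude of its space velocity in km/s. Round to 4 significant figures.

63.33 km/s

d = 1/p = 1/0.07316″ = 13.669 pc.
μ = 352.3 mas/yr = 0.3523 ″/yr.
v_t = 4.740 μ d = 4.740 × 0.3523 × 13.669 = 22.826 km/s.
v = √(v_r² + v_t²) = √((-59.07)² + 22.826²) = √4010.29 = 63.327 km/s.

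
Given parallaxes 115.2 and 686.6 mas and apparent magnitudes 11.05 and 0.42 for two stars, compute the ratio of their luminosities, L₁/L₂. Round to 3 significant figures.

L₁/L₂ = 0.00199

d₁ = 1/p₁ = 1/0.1152″ = 8.6806 pc; d₂ = 1/p₂ = 1/0.6866″ = 1.4565 pc.
M₁ = m₁ − 5 log₁₀ d₁ + 5 = 11.05 − 4.6927 + 5 = 11.3573.
M₂ = 0.42 − 0.8166 + 5 = 4.6034.
L₁/L₂ = 10^(0.4(M₂ − M₁)) = 10^(0.4 × (-6.7539)) = 10^(-2.70156) = 0.0019881.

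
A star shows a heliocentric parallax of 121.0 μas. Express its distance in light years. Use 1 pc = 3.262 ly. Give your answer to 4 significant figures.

26960 light years

p = 121.0 μas = 0.0001210 arcsec.
d = 1/p = 1/0.0001210 = 8264.5 pc.
In light-years: 8264.5 × 3.262 = 26959 ly.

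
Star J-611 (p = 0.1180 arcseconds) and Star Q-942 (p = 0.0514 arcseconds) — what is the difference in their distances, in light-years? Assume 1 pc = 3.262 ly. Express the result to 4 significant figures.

35.82 ly

d_A = 1/0.1180″ = 8.4746 pc; d_B = 1/0.05140″ = 19.455 pc.
|d_B − d_A| = |19.455 − 8.4746| = 10.98 pc = 10.98 × 3.262 ly = 35.817 ly.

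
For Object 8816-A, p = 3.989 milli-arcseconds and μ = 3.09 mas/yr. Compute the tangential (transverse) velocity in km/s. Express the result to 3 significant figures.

d = 1/p = 1/0.003989″ = 250.69 pc.
μ = 3.09 mas/yr = 0.00309 ″/yr.
v_t = 4.74 × μ × d = 4.74 × 0.00309 × 250.69 = 3.6718 km/s.

3.67 km/s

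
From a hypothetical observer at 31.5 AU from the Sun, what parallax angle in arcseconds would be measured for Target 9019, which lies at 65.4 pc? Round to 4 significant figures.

0.4817 arcsec

p (arcsec) = B (AU) / d (pc).
p = 31.5 / 65.4 = 0.48165 arcsec.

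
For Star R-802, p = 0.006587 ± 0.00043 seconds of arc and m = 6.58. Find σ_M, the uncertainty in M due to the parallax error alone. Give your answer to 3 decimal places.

M = m − 5 log₁₀ d + 5 = m + 5 log₁₀ p + 5, so ∂M/∂p = 5/(p ln 10).
σ_M = (5/ln 10) · (σ_p/p) = 2.1715 × 0.00043/0.006587 = 2.1715 × 0.06528 = 0.14176.

σ_M = 0.142 mag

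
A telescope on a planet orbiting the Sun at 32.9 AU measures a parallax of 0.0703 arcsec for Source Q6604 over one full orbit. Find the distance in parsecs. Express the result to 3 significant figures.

468 pc

With baseline B (in AU) and parallax p (in arcsec), d = B/p parsecs.
d = 32.9 / 0.0703 = 467.99 pc.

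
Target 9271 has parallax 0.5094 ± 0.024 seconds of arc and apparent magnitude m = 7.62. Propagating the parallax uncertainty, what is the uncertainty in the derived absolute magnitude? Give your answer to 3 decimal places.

σ_M = 0.102 mag

M = m − 5 log₁₀ d + 5 = m + 5 log₁₀ p + 5, so ∂M/∂p = 5/(p ln 10).
σ_M = (5/ln 10) · (σ_p/p) = 2.1715 × 0.024/0.5094 = 2.1715 × 0.047114 = 0.10231.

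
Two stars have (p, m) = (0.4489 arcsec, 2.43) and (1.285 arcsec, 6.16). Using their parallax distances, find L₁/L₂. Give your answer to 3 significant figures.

L₁/L₂ = 254

d₁ = 1/p₁ = 1/0.4489″ = 2.2277 pc; d₂ = 1/p₂ = 1/1.285″ = 0.77821 pc.
M₁ = m₁ − 5 log₁₀ d₁ + 5 = 2.43 − 1.7393 + 5 = 5.6907.
M₂ = 6.16 − (-0.5445) + 5 = 11.7045.
L₁/L₂ = 10^(0.4(M₂ − M₁)) = 10^(0.4 × 6.0138) = 10^2.40552 = 254.4.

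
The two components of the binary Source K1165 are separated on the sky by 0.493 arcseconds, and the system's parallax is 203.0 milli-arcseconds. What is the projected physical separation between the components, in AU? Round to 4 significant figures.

d = 1/p = 1/0.2030″ = 4.9261 pc.
At distance d (pc), an angle of θ arcsec spans θ·d AU: s = 0.493 × 4.9261 = 2.4286 AU.

2.429 AU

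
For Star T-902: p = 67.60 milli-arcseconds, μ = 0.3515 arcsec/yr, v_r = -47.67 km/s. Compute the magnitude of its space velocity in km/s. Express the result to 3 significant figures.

d = 1/p = 1/0.06760″ = 14.793 pc.
v_t = 4.740 μ d = 4.740 × 0.3515 × 14.793 = 24.647 km/s.
v = √(v_r² + v_t²) = √((-47.67)² + 24.647²) = √2879.9 = 53.665 km/s.

53.7 km/s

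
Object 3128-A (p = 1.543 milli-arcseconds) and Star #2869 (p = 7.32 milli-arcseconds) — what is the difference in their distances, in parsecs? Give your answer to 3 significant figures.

511 pc

d_A = 1/0.001543″ = 648.09 pc; d_B = 1/0.007320″ = 136.61 pc.
|d_B − d_A| = |136.61 − 648.09| = 511.48 pc.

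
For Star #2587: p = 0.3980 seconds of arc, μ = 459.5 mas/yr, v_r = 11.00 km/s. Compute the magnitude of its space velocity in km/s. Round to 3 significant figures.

d = 1/p = 1/0.3980″ = 2.5126 pc.
μ = 459.5 mas/yr = 0.4595 ″/yr.
v_t = 4.740 μ d = 4.740 × 0.4595 × 2.5126 = 5.4725 km/s.
v = √(v_r² + v_t²) = √(11.00² + 5.4725²) = √150.948 = 12.286 km/s.

12.3 km/s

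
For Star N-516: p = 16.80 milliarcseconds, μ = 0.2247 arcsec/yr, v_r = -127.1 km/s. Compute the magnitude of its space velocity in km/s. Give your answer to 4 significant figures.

d = 1/p = 1/0.01680″ = 59.524 pc.
v_t = 4.740 μ d = 4.740 × 0.2247 × 59.524 = 63.398 km/s.
v = √(v_r² + v_t²) = √((-127.1)² + 63.398²) = √20173.7 = 142.03 km/s.

142.0 km/s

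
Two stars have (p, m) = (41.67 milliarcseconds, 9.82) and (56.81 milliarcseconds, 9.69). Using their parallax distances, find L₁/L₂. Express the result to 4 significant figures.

L₁/L₂ = 1.649

d₁ = 1/p₁ = 1/0.04167″ = 23.998 pc; d₂ = 1/p₂ = 1/0.05681″ = 17.603 pc.
M₁ = m₁ − 5 log₁₀ d₁ + 5 = 9.82 − 6.9009 + 5 = 7.9191.
M₂ = 9.69 − 6.2279 + 5 = 8.4621.
L₁/L₂ = 10^(0.4(M₂ − M₁)) = 10^(0.4 × 0.5430) = 10^0.21720 = 1.6489.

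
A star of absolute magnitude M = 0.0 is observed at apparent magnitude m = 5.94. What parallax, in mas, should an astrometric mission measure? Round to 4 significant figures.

m − M = 5.94 − 0.0 = 5.94.
d = 10^((m−M)/5 + 1) = 10^2.188 = 154.17 pc.
p = 1/d = 1/154.17 = 0.0064863 arcsec = 6.4863 mas.

6.486 mas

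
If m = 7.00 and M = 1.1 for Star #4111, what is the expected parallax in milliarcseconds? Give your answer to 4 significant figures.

6.607 mas

m − M = 7.00 − 1.1 = 5.90.
d = 10^((m−M)/5 + 1) = 10^2.180 = 151.36 pc.
p = 1/d = 1/151.36 = 0.0066068 arcsec = 6.6068 mas.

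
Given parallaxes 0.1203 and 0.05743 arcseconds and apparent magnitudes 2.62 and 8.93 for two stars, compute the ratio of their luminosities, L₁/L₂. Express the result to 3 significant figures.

L₁/L₂ = 76.2

d₁ = 1/p₁ = 1/0.1203″ = 8.3126 pc; d₂ = 1/p₂ = 1/0.05743″ = 17.413 pc.
M₁ = m₁ − 5 log₁₀ d₁ + 5 = 2.62 − 4.5987 + 5 = 3.0213.
M₂ = 8.93 − 6.2044 + 5 = 7.7256.
L₁/L₂ = 10^(0.4(M₂ − M₁)) = 10^(0.4 × 4.7043) = 10^1.88172 = 76.159.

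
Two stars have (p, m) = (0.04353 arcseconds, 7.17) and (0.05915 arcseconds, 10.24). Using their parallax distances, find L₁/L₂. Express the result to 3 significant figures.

d₁ = 1/p₁ = 1/0.04353″ = 22.973 pc; d₂ = 1/p₂ = 1/0.05915″ = 16.906 pc.
M₁ = m₁ − 5 log₁₀ d₁ + 5 = 7.17 − 6.8061 + 5 = 5.3639.
M₂ = 10.24 − 6.1402 + 5 = 9.0998.
L₁/L₂ = 10^(0.4(M₂ − M₁)) = 10^(0.4 × 3.7359) = 10^1.49436 = 31.215.

L₁/L₂ = 31.2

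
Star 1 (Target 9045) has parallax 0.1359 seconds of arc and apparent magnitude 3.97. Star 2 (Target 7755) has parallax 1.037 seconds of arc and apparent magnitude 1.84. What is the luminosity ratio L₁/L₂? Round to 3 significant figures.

L₁/L₂ = 8.19

d₁ = 1/p₁ = 1/0.1359″ = 7.3584 pc; d₂ = 1/p₂ = 1/1.037″ = 0.96432 pc.
M₁ = m₁ − 5 log₁₀ d₁ + 5 = 3.97 − 4.3339 + 5 = 4.6361.
M₂ = 1.84 − (-0.0789) + 5 = 6.9189.
L₁/L₂ = 10^(0.4(M₂ − M₁)) = 10^(0.4 × 2.2828) = 10^0.91312 = 8.1869.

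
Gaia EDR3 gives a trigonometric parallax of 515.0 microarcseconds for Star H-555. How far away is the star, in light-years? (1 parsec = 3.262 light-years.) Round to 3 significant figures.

p = 515.0 microarcseconds = 0.0005150 arcsec.
d = 1/p = 1/0.0005150 = 1941.7 pc.
In light-years: 1941.7 × 3.262 = 6333.8 ly.

6330 light years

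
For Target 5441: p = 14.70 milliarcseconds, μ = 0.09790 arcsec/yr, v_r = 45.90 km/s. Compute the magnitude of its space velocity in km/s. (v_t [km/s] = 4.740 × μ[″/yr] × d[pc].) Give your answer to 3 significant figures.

55.7 km/s

d = 1/p = 1/0.01470″ = 68.027 pc.
v_t = 4.740 μ d = 4.740 × 0.09790 × 68.027 = 31.568 km/s.
v = √(v_r² + v_t²) = √(45.90² + 31.568²) = √3103.35 = 55.708 km/s.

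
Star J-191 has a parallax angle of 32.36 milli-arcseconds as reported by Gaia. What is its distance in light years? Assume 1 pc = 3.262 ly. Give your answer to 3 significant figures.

101 light years

p = 32.36 milli-arcseconds = 0.03236 arcsec.
d = 1/p = 1/0.03236 = 30.902 pc.
In light-years: 30.902 × 3.262 = 100.8 ly.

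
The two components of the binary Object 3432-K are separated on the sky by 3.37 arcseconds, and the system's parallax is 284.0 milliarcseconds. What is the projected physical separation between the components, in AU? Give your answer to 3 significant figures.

d = 1/p = 1/0.2840″ = 3.5211 pc.
At distance d (pc), an angle of θ arcsec spans θ·d AU: s = 3.37 × 3.5211 = 11.866 AU.

11.9 AU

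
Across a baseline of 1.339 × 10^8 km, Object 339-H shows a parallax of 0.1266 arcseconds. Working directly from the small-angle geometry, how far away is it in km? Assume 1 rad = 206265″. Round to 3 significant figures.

θ = 0.1266″ = 0.1266/206265 = 6.1377 × 10^-7 rad.
d = B/θ = (1.339 × 10^8) / (6.1377 × 10^-7) = 2.1816 × 10^14 km.

2.18 × 10^14 km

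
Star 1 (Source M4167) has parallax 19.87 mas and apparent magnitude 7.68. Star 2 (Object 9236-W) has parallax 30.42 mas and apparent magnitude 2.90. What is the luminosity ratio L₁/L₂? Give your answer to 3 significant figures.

L₁/L₂ = 0.0287

d₁ = 1/p₁ = 1/0.01987″ = 50.327 pc; d₂ = 1/p₂ = 1/0.03042″ = 32.873 pc.
M₁ = m₁ − 5 log₁₀ d₁ + 5 = 7.68 − 8.5090 + 5 = 4.1710.
M₂ = 2.90 − 7.5842 + 5 = 0.3158.
L₁/L₂ = 10^(0.4(M₂ − M₁)) = 10^(0.4 × (-3.8552)) = 10^(-1.54208) = 0.028703.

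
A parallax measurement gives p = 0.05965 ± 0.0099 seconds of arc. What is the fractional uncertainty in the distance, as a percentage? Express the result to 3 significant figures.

16.6%

For d = 1/p, |σ_d/d| = |σ_p/p|.
σ_p/p = 0.0099 / 0.05965 = 0.16597 = 16.597%.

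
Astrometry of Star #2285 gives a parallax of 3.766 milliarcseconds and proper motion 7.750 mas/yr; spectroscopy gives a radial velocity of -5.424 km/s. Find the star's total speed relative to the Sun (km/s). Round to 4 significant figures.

11.16 km/s

d = 1/p = 1/0.003766″ = 265.53 pc.
μ = 7.750 mas/yr = 0.007750 ″/yr.
v_t = 4.740 μ d = 4.740 × 0.007750 × 265.53 = 9.7542 km/s.
v = √(v_r² + v_t²) = √((-5.424)² + 9.7542²) = √124.564 = 11.161 km/s.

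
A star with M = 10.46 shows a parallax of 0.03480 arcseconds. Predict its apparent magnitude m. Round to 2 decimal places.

m = 12.75

d = 1/p = 1/0.03480″ = 28.736 pc.
m − M = 5 log₁₀ d − 5 = 5 log₁₀(28.736) − 5 = 7.2921 − 5 = 2.2921.
m = M + (m − M) = 10.46 + 2.2921 = 12.75.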